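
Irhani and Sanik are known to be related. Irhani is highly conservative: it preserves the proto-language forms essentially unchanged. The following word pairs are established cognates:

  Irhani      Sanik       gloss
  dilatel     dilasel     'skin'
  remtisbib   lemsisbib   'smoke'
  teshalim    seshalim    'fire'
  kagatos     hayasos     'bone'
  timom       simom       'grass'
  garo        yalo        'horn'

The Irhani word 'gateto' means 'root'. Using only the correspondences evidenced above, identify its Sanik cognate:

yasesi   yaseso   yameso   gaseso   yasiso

garo ~ yalo — Irhani g corresponds to Sanik y word-initially before a back vowel.
dilatel ~ dilasel — Irhani t corresponds to Sanik s between vowels (before a front vowel).
kagatos ~ hayasos — Irhani t corresponds to Sanik s between vowels (before a back vowel).
Applying these to Irhani 'gateto':
  gateto → yateto   (g→y word-initially before a back vowel)
  yateto → yaseto   (t→s between vowels (before a front vowel))
  yaseto → yaseso   (t→s between vowels (before a back vowel))
So the Sanik cognate is 'yaseso'.

yaseso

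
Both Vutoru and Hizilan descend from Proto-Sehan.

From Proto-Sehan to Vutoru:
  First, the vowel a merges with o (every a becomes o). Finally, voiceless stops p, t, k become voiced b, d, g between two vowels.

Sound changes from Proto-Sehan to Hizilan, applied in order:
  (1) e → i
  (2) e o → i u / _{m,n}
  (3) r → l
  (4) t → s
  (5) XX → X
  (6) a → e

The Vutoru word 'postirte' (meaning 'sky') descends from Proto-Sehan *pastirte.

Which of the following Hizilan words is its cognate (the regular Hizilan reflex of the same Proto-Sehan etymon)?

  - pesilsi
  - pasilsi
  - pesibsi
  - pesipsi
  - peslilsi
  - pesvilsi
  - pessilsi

Hizilan: start from *pastirte.
  rule 1 (vowel merger): pastirte → pastirti
  rule 2: no change — pastirti
  rule 3 (unconditioned shift): pastirti → pastilti
  rule 4 (unconditioned shift): pastilti → passilsi
  rule 5 (degemination): passilsi → pasilsi
  rule 6 (vowel merger): pasilsi → pesilsi
  ⇒ Hizilan pesilsi

pesilsi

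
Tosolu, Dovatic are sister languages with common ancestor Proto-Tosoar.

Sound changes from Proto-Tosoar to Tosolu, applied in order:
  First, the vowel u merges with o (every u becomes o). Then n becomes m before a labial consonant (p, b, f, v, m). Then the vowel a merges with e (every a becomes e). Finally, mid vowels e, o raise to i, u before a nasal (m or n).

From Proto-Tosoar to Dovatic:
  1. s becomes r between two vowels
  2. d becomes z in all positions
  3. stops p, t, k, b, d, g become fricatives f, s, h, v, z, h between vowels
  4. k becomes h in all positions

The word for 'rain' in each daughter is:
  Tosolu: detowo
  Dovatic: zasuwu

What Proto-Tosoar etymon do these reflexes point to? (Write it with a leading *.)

Position 6: Tosolu has o, Dovatic has u. Dovatic preserves u here (none of its changes turn any other segment into u), so the proto-segment is *u.
Position 2: Tosolu has e, Dovatic has a. Dovatic preserves a here (none of its changes turn any other segment into a), so the proto-segment is *a.
Continuing position by position gives *datuwu; check it forward:
Tosolu: *datuwu
  datuwu → datowo   [vowel merger]
  datowo (rule 2 does not apply)
  datowo → detowo   [vowel merger]
  detowo (rule 4 does not apply)
  giving Tosolu detowo.
Dovatic: *datuwu > zatuwu > zasuwu  (by unconditioned shift, intervocalic lenition)
*datuwu is the unique common source.

*datuwu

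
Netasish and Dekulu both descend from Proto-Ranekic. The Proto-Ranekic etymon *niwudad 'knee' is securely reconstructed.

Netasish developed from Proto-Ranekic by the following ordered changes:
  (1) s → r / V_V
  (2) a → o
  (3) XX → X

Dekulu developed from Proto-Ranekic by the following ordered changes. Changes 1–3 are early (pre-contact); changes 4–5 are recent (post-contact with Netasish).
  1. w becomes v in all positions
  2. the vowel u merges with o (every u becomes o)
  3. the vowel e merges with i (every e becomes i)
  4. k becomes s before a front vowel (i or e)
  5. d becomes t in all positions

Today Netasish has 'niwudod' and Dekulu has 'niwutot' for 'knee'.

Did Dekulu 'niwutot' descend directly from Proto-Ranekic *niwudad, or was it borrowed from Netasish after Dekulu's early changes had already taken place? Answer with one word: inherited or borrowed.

If inherited, *niwudad would pass through all of Dekulu's changes:
Dekulu: start from *niwudad.
  rule 1 (unconditioned shift): niwudad → nivudad
  rule 2 (vowel merger): nivudad → nivodad
  rule 3: no change — nivodad
  rule 4: no change — nivodad
  rule 5 (unconditioned shift): nivodad → nivotat
  ⇒ Dekulu nivotat
If borrowed from Netasish 'niwudod' after the early changes, it would undergo only the recent ones:
  rule 4 (palatalisation): no change (niwudod)
  rule 5 (unconditioned shift): niwudod → niwutot
  ⇒ as a loan: niwutot
Dekulu 'niwutot' matches the loan outcome 'niwutot', not the inherited 'nivotat' — it skipped the early Dekulu changes, so it was borrowed from Netasish.

borrowed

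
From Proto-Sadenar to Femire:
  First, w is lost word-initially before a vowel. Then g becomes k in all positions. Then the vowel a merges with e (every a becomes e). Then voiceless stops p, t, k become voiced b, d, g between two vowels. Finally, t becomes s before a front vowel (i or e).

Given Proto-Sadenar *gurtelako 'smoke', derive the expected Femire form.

Femire: *gurtelako
  gurtelako (rule 1 does not apply)
  gurtelako → kurtelako   [unconditioned shift]
  kurtelako → kurteleko   [vowel merger]
  kurteleko → kurtelego   [intervocalic voicing]
  kurtelego → kurselego   [palatalisation]
  giving Femire kurselego.

kurselego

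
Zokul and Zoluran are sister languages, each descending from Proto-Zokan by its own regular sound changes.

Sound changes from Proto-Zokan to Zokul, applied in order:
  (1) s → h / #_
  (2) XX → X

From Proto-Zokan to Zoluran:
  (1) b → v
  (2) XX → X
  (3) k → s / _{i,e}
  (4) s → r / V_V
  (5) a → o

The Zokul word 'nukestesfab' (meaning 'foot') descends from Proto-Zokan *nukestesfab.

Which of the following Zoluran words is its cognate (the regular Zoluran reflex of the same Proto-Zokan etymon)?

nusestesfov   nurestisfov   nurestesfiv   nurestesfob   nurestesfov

nurestesfov

Zoluran: *nukestesfab > nukestesfav > nusestesfav > nurestesfav > nurestesfov  (by unconditioned shift, palatalisation, rhotacism, vowel merger)
Among the options, 'nurestesfov' alone shows every Zoluran change applied in order.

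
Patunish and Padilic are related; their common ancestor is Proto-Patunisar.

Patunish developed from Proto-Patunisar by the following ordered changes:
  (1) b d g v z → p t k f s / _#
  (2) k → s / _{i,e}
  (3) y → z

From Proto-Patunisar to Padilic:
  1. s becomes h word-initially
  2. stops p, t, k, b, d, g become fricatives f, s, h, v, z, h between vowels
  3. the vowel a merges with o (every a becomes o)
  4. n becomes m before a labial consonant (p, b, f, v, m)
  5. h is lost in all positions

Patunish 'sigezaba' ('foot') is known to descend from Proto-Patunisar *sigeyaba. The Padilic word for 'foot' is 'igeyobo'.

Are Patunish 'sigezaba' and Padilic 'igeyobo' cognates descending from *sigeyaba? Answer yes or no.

no

Derive the expected Padilic reflex of *sigeyaba:
Padilic: *sigeyaba
  sigeyaba → higeyaba   [debuccalisation]
  higeyaba → hiheyava   [intervocalic lenition]
  hiheyava → hiheyovo   [vowel merger]
  hiheyovo (rule 4 does not apply)
  hiheyovo → ieyovo   [h-loss]
  giving Padilic ieyovo.
The regular Padilic reflex would be 'ieyovo', but the attested form is 'igeyobo'. The correspondence is irregular, so they are not cognates (the Padilic form has a different source).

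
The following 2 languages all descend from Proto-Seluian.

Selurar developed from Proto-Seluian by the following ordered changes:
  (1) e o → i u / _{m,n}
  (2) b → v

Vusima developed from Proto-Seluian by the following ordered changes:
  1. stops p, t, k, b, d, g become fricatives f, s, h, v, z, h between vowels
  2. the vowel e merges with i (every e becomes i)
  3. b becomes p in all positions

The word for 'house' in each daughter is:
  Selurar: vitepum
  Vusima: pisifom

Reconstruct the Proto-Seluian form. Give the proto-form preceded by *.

*bitepom

Position 5: Selurar has p, Vusima has f. Selurar preserves p here (none of its changes turn any other segment into p), so the proto-segment is *p.
Position 1: Selurar has v, Vusima has p. Taking the neighbouring segments as reconstructed: Selurar v could go back to *b or *v; Vusima p could go back to *p or *b — the one source consistent with every daughter is *b.
Position 4: Selurar has e, Vusima has i. Selurar preserves e here (none of its changes turn any other segment into e), so the proto-segment is *e.
This points to *bitepom. Verify forward in each daughter:
Selurar: *bitepom
  bitepom → bitepum   [pre-nasal raising]
  bitepum → vitepum   [unconditioned shift]
  giving Selurar vitepum.
Vusima: start from *bitepom.
  rule 1 (intervocalic lenition): bitepom → bisefom
  rule 2 (vowel merger): bisefom → bisifom
  rule 3 (unconditioned shift): bisifom → pisifom
  ⇒ Vusima pisifom
*bitepom is the unique common source.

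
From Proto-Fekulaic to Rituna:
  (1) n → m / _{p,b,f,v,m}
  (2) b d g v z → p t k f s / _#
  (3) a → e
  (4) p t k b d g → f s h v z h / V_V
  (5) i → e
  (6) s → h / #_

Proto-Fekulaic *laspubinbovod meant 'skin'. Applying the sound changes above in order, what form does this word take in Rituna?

Rituna: start from *laspubinbovod.
  rule 1 (nasal place assimilation): laspubinbovod → laspubimbovod
  rule 2 (final devoicing): laspubimbovod → laspubimbovot
  rule 3 (vowel merger): laspubimbovot → lespubimbovot
  rule 4 (intervocalic lenition): lespubimbovot → lespuvimbovot
  rule 5 (vowel merger): lespuvimbovot → lespuvembovot
  rule 6: no change — lespuvembovot
  ⇒ Rituna lespuvembovot

lespuvembovot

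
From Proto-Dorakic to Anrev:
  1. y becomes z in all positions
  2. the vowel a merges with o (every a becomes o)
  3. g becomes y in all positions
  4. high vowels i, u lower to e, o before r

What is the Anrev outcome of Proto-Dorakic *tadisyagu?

Anrev: *tadisyagu
  tadisyagu → tadiszagu   [unconditioned shift]
  tadiszagu → todiszogu   [vowel merger]
  todiszogu → todiszoyu   [unconditioned shift]
  todiszoyu (rule 4 does not apply)
  giving Anrev todiszoyu.

todiszoyu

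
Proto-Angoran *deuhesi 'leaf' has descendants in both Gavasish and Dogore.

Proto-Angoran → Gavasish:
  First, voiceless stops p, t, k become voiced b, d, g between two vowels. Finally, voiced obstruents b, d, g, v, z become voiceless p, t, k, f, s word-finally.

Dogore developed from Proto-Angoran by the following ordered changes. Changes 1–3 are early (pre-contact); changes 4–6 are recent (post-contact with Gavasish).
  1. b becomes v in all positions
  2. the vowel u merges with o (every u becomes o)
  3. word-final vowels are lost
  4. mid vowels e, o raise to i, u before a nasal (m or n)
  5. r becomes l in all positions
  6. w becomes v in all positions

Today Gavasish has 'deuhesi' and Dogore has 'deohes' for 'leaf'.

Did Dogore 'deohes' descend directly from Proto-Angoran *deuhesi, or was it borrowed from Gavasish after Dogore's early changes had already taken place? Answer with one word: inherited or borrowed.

If inherited, *deuhesi would pass through all of Dogore's changes:
Dogore: start from *deuhesi.
  rule 1: no change — deuhesi
  rule 2 (vowel merger): deuhesi → deohesi
  rule 3 (apocope): deohesi → deohes
  rule 4: no change — deohes
  rule 5: no change — deohes
  rule 6: no change — deohes
  ⇒ Dogore deohes
If borrowed from Gavasish 'deuhesi' after the early changes, it would undergo only the recent ones:
  rule 4 (pre-nasal raising): no change (deuhesi)
  rule 5 (unconditioned shift): no change (deuhesi)
  rule 6 (unconditioned shift): no change (deuhesi)
  ⇒ as a loan: deuhesi
Dogore 'deohes' matches the inherited outcome exactly, so it is an inherited cognate, not a loan.

inherited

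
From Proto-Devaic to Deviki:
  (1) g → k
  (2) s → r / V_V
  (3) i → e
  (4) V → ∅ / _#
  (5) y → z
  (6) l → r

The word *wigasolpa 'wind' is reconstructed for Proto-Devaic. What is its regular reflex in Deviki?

Deviki: *wigasolpa
  wigasolpa → wikasolpa   [unconditioned shift]
  wikasolpa → wikarolpa   [rhotacism]
  wikarolpa → wekarolpa   [vowel merger]
  wekarolpa → wekarolp   [apocope]
  wekarolp (rule 5 does not apply)
  wekarolp → wekarorp   [unconditioned shift]
  giving Deviki wekarorp.

wekarorp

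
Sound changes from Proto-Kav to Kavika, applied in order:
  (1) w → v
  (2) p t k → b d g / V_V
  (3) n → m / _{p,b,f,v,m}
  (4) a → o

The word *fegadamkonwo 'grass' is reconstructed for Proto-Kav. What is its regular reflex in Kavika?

fegodomkomvo

Kavika: *fegadamkonwo > fegadamkonvo > fegadamkomvo > fegodomkomvo  (by unconditioned shift, nasal place assimilation, vowel merger)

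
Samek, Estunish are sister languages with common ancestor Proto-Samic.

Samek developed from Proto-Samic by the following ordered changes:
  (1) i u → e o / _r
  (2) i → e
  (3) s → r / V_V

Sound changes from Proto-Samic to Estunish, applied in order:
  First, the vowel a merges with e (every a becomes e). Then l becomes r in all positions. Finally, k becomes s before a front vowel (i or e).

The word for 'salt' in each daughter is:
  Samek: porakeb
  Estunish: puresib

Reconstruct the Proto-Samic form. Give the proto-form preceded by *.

Position 5: Samek has k, Estunish has s. Samek preserves k here (none of its changes turn any other segment into k), so the proto-segment is *k.
Position 4: Samek has a, Estunish has e. Samek preserves a here (none of its changes turn any other segment into a), so the proto-segment is *a.
Continuing position by position gives *purakib; check it forward:
Samek: start from *purakib.
  rule 1 (pre-rhotic lowering): purakib → porakib
  rule 2 (vowel merger): porakib → porakeb
  rule 3: no change — porakeb
  ⇒ Samek porakeb
Estunish: start from *purakib.
  rule 1 (vowel merger): purakib → purekib
  rule 2: no change — purekib
  rule 3 (palatalisation): purekib → puresib
  ⇒ Estunish puresib
*purakib is the unique common source.

*purakib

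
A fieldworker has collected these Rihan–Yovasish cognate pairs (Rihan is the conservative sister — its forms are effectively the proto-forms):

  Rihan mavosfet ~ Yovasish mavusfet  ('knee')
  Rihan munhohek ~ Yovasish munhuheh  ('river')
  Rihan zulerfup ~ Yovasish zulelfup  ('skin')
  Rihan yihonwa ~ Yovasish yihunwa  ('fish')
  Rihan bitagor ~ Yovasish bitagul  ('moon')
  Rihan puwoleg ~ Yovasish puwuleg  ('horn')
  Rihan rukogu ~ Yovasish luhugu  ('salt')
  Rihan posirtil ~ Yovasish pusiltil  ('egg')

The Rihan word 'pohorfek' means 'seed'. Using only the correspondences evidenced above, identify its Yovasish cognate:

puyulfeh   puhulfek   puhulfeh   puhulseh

mavosfet ~ mavusfet, munhohek ~ munhuheh — Rihan o corresponds to Yovasish u after a consonant, before a consonant other than r, m, n, p, b, f, v.
bitagor ~ bitagul — Rihan o corresponds to Yovasish u after a consonant, before r.
zulerfup ~ zulelfup — Rihan r corresponds to Yovasish l after a vowel, before a labial obstruent.
munhohek ~ munhuheh — Rihan k corresponds to Yovasish h word-finally.
Applying these to Rihan 'pohorfek':
  pohorfek → puhorfek   (o→u after a consonant, before a consonant other than r, m, n, p, b, f, v)
  puhorfek → puhurfek   (o→u after a consonant, before r)
  puhurfek → puhulfek   (r→l after a vowel, before a labial obstruent)
  puhulfek → puhulfeh   (k→h word-finally)
So the Yovasish cognate is 'puhulfeh'.

puhulfeh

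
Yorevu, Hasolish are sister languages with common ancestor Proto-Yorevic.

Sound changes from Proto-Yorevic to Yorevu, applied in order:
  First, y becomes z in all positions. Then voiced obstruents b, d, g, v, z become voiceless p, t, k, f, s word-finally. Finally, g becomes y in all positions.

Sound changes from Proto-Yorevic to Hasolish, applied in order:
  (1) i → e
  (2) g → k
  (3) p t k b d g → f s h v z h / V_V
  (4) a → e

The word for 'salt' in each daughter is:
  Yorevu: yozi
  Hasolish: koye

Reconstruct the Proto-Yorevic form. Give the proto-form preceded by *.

*goyi

Position 4: Yorevu has i, Hasolish has e. Yorevu preserves i here (none of its changes turn any other segment into i), so the proto-segment is *i.
Position 3: Yorevu has z, Hasolish has y. Hasolish preserves y here (none of its changes turn any other segment into y), so the proto-segment is *y.
Verify the candidate proto-form against each daughter:
Yorevu: start from *goyi.
  rule 1 (unconditioned shift): goyi → gozi
  rule 2: no change — gozi
  rule 3 (unconditioned shift): gozi → yozi
  ⇒ Yorevu yozi
Hasolish: start from *goyi.
  rule 1 (vowel merger): goyi → goye
  rule 2 (unconditioned shift): goye → koye
  rule 3: no change — koye
  rule 4: no change — koye
  ⇒ Hasolish koye
No other proto-form is consistent with every reflex, so the reconstruction is *goyi.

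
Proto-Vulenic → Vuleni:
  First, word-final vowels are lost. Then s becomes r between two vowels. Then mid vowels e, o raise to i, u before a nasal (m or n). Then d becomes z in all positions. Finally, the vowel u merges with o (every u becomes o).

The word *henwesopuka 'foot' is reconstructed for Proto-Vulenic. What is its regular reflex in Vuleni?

Vuleni: *henwesopuka
  henwesopuka → henwesopuk   [apocope]
  henwesopuk → henweropuk   [rhotacism]
  henweropuk → hinweropuk   [pre-nasal raising]
  hinweropuk (rule 4 does not apply)
  hinweropuk → hinweropok   [vowel merger]
  giving Vuleni hinweropok.

hinweropok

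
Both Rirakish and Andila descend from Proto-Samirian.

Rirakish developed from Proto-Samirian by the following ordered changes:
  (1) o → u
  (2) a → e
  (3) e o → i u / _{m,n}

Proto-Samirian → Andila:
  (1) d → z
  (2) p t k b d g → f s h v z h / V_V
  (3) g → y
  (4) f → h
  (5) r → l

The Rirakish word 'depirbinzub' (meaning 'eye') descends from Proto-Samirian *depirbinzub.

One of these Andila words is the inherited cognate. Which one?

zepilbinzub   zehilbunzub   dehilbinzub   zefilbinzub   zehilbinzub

Andila: *depirbinzub > zepirbinzub > zefirbinzub > zehirbinzub > zehilbinzub  (by unconditioned shift, intervocalic lenition, unconditioned shift, unconditioned shift)
The other candidates each miss or misapply at least one Andila change.

zehilbinzub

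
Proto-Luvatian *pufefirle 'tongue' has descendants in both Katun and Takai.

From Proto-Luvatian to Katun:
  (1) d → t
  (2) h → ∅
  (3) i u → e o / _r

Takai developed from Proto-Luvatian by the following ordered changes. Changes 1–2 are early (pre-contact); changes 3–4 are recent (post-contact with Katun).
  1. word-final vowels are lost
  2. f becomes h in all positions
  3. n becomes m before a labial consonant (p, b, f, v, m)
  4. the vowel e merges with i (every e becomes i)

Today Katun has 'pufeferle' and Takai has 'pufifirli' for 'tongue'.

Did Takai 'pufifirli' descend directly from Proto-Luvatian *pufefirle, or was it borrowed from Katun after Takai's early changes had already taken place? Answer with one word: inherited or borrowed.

borrowed

If inherited, *pufefirle would pass through all of Takai's changes:
Takai: *pufefirle
  pufefirle → pufefirl   [apocope]
  pufefirl → puhehirl   [unconditioned shift]
  puhehirl (rule 3 does not apply)
  puhehirl → puhihirl   [vowel merger]
  giving Takai puhihirl.
If borrowed from Katun 'pufeferle' after the early changes, it would undergo only the recent ones:
  rule 3 (nasal place assimilation): no change (pufeferle)
  rule 4 (vowel merger): pufeferle → pufifirli
  ⇒ as a loan: pufifirli
Takai 'pufifirli' matches the loan outcome 'pufifirli', not the inherited 'puhihirl' — it skipped the early Takai changes, so it was borrowed from Katun.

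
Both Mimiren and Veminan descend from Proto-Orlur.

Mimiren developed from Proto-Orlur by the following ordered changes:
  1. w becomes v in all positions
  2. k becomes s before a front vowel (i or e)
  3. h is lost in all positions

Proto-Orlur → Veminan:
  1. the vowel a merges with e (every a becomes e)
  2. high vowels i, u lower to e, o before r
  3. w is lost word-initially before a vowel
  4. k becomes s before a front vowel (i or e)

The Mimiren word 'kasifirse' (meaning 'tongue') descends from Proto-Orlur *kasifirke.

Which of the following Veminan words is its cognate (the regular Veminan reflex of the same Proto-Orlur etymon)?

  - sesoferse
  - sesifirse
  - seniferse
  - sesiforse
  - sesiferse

Veminan: *kasifirke
  kasifirke → kesifirke   [vowel merger]
  kesifirke → kesiferke   [pre-rhotic lowering]
  kesiferke (rule 3 does not apply)
  kesiferke → sesiferse   [palatalisation]
  giving Veminan sesiferse.

sesiferse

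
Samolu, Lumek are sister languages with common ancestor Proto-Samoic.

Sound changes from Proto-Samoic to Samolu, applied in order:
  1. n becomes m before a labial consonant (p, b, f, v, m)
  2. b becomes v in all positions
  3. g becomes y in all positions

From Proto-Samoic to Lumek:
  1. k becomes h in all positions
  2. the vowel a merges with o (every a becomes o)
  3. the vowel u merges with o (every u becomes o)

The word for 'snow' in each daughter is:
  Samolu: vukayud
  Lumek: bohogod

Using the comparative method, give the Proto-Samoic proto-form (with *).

Position 3: Samolu has k, Lumek has h. Samolu preserves k here (none of its changes turn any other segment into k), so the proto-segment is *k.
Position 5: Samolu has y, Lumek has g. Lumek preserves g here (none of its changes turn any other segment into g), so the proto-segment is *g.
Position 2: Samolu has u, Lumek has o. Samolu preserves u here (none of its changes turn any other segment into u), so the proto-segment is *u.
Verify the candidate proto-form against each daughter:
Samolu: start from *bukagud.
  rule 1: no change — bukagud
  rule 2 (unconditioned shift): bukagud → vukagud
  rule 3 (unconditioned shift): vukagud → vukayud
  ⇒ Samolu vukayud
Lumek: *bukagud
  bukagud → buhagud   [unconditioned shift]
  buhagud → buhogud   [vowel merger]
  buhogud → bohogod   [vowel merger]
  giving Lumek bohogod.
No other proto-form is consistent with every reflex, so the reconstruction is *bukagud.

*bukagud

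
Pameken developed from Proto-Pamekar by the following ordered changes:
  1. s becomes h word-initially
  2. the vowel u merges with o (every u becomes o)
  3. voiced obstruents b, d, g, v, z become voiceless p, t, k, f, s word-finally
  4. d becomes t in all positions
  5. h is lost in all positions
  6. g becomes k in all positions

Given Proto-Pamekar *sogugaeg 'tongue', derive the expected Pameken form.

Pameken: *sogugaeg
  sogugaeg → hogugaeg   [debuccalisation]
  hogugaeg → hogogaeg   [vowel merger]
  hogogaeg → hogogaek   [final devoicing]
  hogogaek (rule 4 does not apply)
  hogogaek → ogogaek   [h-loss]
  ogogaek → okokaek   [unconditioned shift]
  giving Pameken okokaek.

okokaek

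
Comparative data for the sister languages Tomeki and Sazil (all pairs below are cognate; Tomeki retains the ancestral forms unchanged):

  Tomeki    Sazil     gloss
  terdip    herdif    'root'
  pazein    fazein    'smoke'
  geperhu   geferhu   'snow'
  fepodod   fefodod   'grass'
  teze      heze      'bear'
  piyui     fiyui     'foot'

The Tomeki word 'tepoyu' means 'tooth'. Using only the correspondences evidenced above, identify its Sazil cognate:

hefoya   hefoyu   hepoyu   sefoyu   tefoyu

terdip ~ herdif, teze ~ heze — Tomeki t corresponds to Sazil h word-initially before a front vowel.
fepodod ~ fefodod — Tomeki p corresponds to Sazil f between vowels (before a back vowel).
Applying these to Tomeki 'tepoyu':
  tepoyu → hepoyu   (t→h word-initially before a front vowel)
  hepoyu → hefoyu   (p→f between vowels (before a back vowel))
So the Sazil cognate is 'hefoyu'.

hefoyu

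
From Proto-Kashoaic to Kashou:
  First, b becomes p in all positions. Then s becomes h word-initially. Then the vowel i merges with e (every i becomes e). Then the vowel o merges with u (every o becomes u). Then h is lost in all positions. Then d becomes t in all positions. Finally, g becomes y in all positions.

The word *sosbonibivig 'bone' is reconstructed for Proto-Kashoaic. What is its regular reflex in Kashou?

uspunepevey

Kashou: *sosbonibivig > sosponipivig > hosponipivig > hosponepeveg > huspunepeveg > uspunepeveg > uspunepevey  (by unconditioned shift, debuccalisation, vowel merger, vowel merger, h-loss, unconditioned shift)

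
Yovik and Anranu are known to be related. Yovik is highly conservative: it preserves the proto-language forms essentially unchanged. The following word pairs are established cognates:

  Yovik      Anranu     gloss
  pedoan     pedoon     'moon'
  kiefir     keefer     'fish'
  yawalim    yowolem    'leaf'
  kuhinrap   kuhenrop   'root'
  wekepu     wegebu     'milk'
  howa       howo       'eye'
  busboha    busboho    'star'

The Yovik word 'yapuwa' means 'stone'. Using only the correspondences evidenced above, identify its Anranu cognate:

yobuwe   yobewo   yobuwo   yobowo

kuhinrap ~ kuhenrop — Yovik a corresponds to Anranu o after a consonant, before a labial obstruent.
wekepu ~ wegebu — Yovik p corresponds to Anranu b between vowels (before a back vowel).
howa ~ howo, busboha ~ busboho — Yovik a corresponds to Anranu o word-finally.
Applying these to Yovik 'yapuwa':
  yapuwa → yopuwa   (a→o after a consonant, before a labial obstruent)
  yopuwa → yobuwa   (p→b between vowels (before a back vowel))
  yobuwa → yobuwo   (a→o word-finally)
So the Anranu cognate is 'yobuwo'.

yobuwo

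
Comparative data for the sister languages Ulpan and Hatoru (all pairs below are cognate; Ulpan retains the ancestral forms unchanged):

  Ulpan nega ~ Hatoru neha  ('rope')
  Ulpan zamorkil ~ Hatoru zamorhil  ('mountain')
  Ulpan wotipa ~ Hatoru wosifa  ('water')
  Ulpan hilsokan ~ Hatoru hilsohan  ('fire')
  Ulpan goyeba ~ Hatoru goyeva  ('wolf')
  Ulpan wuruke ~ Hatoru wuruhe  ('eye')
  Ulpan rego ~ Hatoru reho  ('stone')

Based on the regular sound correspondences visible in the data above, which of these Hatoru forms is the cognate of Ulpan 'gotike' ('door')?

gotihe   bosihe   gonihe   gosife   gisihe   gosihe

wotipa ~ wosifa — Ulpan t corresponds to Hatoru s between vowels (before a front vowel).
wuruke ~ wuruhe — Ulpan k corresponds to Hatoru h between vowels (before a front vowel).
Applying these to Ulpan 'gotike':
  gotike → gosike   (t→s between vowels (before a front vowel))
  gosike → gosihe   (k→h between vowels (before a front vowel))
So the Hatoru cognate is 'gosihe'.

gosihe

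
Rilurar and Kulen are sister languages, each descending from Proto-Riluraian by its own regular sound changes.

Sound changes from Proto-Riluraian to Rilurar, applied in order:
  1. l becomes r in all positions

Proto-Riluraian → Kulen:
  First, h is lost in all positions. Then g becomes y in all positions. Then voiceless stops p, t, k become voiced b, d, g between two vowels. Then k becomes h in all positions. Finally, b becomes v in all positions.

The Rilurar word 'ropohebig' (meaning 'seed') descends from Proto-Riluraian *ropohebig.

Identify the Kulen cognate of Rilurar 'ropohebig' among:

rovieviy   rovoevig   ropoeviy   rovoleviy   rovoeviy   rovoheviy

Kulen: *ropohebig
  ropohebig → ropoebig   [h-loss]
  ropoebig → ropoebiy   [unconditioned shift]
  ropoebiy → roboebiy   [intervocalic voicing]
  roboebiy (rule 4 does not apply)
  roboebiy → rovoeviy   [unconditioned shift]
  giving Kulen rovoeviy.
The other candidates each miss or misapply at least one Kulen change.

rovoeviy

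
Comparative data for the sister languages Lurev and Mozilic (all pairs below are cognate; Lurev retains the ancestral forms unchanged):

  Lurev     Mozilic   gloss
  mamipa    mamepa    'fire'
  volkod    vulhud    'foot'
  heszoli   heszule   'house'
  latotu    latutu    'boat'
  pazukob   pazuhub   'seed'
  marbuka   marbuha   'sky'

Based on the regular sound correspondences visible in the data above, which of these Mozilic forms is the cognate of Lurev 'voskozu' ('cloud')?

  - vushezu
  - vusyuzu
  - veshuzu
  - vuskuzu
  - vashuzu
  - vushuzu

volkod ~ vulhud, heszoli ~ heszule — Lurev o corresponds to Mozilic u after a consonant, before a consonant other than r, m, n, p, b, f, v.
volkod ~ vulhud — Lurev k corresponds to Mozilic h after a consonant, before a back vowel.
Applying these to Lurev 'voskozu':
  voskozu → vuskozu   (o→u after a consonant, before a consonant other than r, m, n, p, b, f, v)
  vuskozu → vushozu   (k→h after a consonant, before a back vowel)
  vushozu → vushuzu   (o→u after a consonant, before a consonant other than r, m, n, p, b, f, v)
So the Mozilic cognate is 'vushuzu'.

vushuzu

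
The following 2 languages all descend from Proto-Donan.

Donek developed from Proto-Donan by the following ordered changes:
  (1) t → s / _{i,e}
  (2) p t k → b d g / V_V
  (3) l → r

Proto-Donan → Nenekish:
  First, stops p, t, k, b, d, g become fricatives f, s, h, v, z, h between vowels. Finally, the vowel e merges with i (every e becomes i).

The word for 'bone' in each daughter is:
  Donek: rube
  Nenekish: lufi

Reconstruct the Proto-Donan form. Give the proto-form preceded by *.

Position 1: Donek has r, Nenekish has l. Nenekish preserves l here (none of its changes turn any other segment into l), so the proto-segment is *l.
Position 4: Donek has e, Nenekish has i. Donek preserves e here (none of its changes turn any other segment into e), so the proto-segment is *e.
Verify the candidate proto-form against each daughter:
Donek: *lupe
  lupe (rule 1 does not apply)
  lupe → lube   [intervocalic voicing]
  lube → rube   [unconditioned shift]
  giving Donek rube.
Nenekish: *lupe > lufe > lufi  (by intervocalic lenition, vowel merger)
No other proto-form is consistent with every reflex, so the reconstruction is *lupe.

*lupe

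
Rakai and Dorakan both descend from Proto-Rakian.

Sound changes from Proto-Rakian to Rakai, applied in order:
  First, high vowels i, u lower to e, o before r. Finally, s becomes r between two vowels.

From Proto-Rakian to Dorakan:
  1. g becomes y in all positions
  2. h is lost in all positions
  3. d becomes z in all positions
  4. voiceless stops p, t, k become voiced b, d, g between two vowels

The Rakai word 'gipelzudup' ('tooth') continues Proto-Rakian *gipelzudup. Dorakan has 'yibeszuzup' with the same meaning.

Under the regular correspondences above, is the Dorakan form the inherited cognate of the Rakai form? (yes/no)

no

Derive the expected Dorakan reflex of *gipelzudup:
Dorakan: *gipelzudup
  gipelzudup → yipelzudup   [unconditioned shift]
  yipelzudup (rule 2 does not apply)
  yipelzudup → yipelzuzup   [unconditioned shift]
  yipelzuzup → yibelzuzup   [intervocalic voicing]
  giving Dorakan yibelzuzup.
The regular Dorakan reflex would be 'yibelzuzup', but the attested form is 'yibeszuzup'. The correspondence is irregular, so they are not cognates (the Dorakan form has a different source).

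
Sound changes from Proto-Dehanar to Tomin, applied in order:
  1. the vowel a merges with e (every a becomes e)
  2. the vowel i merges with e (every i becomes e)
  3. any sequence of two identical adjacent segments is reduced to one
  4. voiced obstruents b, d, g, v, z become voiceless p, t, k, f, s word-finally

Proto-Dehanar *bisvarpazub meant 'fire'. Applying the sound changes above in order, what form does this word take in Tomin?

besverpezup

Tomin: *bisvarpazub > bisverpezub > besverpezub > besverpezup  (by vowel merger, vowel merger, final devoicing)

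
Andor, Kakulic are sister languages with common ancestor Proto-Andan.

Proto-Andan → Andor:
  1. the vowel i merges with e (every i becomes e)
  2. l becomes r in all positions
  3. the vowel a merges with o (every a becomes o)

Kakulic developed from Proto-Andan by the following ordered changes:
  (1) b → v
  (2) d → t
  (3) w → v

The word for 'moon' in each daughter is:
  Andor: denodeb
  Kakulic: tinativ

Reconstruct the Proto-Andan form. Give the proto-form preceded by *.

*dinadib

Position 4: Andor has o, Kakulic has a. Kakulic preserves a here (none of its changes turn any other segment into a), so the proto-segment is *a.
Position 5: Andor has d, Kakulic has t. Andor preserves d here (none of its changes turn any other segment into d), so the proto-segment is *d.
Continuing position by position gives *dinadib; check it forward:
Andor: *dinadib
  dinadib → denadeb   [vowel merger]
  denadeb (rule 2 does not apply)
  denadeb → denodeb   [vowel merger]
  giving Andor denodeb.
Kakulic: start from *dinadib.
  rule 1 (unconditioned shift): dinadib → dinadiv
  rule 2 (unconditioned shift): dinadiv → tinativ
  rule 3: no change — tinativ
  ⇒ Kakulic tinativ
No other proto-form is consistent with every reflex, so the reconstruction is *dinadib.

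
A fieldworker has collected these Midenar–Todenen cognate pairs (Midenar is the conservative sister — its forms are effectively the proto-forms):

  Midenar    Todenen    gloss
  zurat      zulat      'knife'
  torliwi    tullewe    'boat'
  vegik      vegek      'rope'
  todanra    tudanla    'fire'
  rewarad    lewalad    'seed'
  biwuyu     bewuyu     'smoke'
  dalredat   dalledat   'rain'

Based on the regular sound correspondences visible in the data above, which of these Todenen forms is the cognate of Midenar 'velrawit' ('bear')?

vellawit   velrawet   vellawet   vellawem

todanra ~ tudanla — Midenar r corresponds to Todenen l after a consonant, before a back vowel.
torliwi ~ tullewe, vegik ~ vegek — Midenar i corresponds to Todenen e after a consonant, before a consonant other than r, m, n, p, b, f, v.
Applying these to Midenar 'velrawit':
  velrawit → vellawit   (r→l after a consonant, before a back vowel)
  vellawit → vellawet   (i→e after a consonant, before a consonant other than r, m, n, p, b, f, v)
So the Todenen cognate is 'vellawet'.

vellawet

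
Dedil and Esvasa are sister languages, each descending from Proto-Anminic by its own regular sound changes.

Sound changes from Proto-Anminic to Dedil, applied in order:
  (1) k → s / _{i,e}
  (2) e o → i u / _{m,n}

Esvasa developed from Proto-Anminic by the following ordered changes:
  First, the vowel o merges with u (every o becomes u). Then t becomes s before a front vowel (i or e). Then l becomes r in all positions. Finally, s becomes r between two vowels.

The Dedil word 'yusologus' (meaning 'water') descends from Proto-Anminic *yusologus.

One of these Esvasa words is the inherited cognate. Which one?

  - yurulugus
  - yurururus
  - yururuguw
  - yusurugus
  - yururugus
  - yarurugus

Esvasa: start from *yusologus.
  rule 1 (vowel merger): yusologus → yusulugus
  rule 2: no change — yusulugus
  rule 3 (unconditioned shift): yusulugus → yusurugus
  rule 4 (rhotacism): yusurugus → yururugus
  ⇒ Esvasa yururugus

yururugus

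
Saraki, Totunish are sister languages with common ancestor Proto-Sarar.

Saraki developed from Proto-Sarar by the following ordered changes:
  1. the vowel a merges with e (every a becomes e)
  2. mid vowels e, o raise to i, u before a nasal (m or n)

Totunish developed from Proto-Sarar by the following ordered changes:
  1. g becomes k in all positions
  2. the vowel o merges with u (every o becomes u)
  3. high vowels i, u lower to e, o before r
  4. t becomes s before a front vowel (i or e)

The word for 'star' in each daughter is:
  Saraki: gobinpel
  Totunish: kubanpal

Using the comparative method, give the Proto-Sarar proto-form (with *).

*gobanpal

Position 2: Saraki has o, Totunish has u. Saraki preserves o here (none of its changes turn any other segment into o), so the proto-segment is *o.
Position 7: Saraki has e, Totunish has a. Totunish preserves a here (none of its changes turn any other segment into a), so the proto-segment is *a.
Verify the candidate proto-form against each daughter:
Saraki: start from *gobanpal.
  rule 1 (vowel merger): gobanpal → gobenpel
  rule 2 (pre-nasal raising): gobenpel → gobinpel
  ⇒ Saraki gobinpel
Totunish: start from *gobanpal.
  rule 1 (unconditioned shift): gobanpal → kobanpal
  rule 2 (vowel merger): kobanpal → kubanpal
  rule 3: no change — kubanpal
  rule 4: no change — kubanpal
  ⇒ Totunish kubanpal
Only *gobanpal yields all of Saraki gobinpel, Totunish kubanpal.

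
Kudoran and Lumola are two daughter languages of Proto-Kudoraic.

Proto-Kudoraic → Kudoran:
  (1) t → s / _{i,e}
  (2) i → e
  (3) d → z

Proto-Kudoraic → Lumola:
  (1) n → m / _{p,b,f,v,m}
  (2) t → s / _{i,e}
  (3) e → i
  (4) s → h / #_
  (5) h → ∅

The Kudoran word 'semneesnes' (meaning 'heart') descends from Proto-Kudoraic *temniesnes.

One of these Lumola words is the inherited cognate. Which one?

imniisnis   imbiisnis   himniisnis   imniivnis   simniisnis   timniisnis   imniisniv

Lumola: start from *temniesnes.
  rule 1: no change — temniesnes
  rule 2 (palatalisation): temniesnes → semniesnes
  rule 3 (vowel merger): semniesnes → simniisnis
  rule 4 (debuccalisation): simniisnis → himniisnis
  rule 5 (h-loss): himniisnis → imniisnis
  ⇒ Lumola imniisnis

imniisnis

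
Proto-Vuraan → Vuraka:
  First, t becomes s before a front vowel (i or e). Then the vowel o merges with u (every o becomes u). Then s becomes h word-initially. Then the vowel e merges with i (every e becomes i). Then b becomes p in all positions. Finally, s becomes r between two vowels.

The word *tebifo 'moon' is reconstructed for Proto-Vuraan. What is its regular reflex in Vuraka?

hipifu

Vuraka: start from *tebifo.
  rule 1 (palatalisation): tebifo → sebifo
  rule 2 (vowel merger): sebifo → sebifu
  rule 3 (debuccalisation): sebifu → hebifu
  rule 4 (vowel merger): hebifu → hibifu
  rule 5 (unconditioned shift): hibifu → hipifu
  rule 6: no change — hipifu
  ⇒ Vuraka hipifu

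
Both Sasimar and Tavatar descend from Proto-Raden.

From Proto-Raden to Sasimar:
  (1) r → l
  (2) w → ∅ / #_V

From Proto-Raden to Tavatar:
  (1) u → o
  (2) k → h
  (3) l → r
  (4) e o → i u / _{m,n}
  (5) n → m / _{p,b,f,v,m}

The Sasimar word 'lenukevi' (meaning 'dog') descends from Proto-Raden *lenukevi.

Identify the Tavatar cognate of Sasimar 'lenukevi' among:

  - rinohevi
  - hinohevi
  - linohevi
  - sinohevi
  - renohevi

rinohevi

Tavatar: *lenukevi > lenokevi > lenohevi > renohevi > rinohevi  (by vowel merger, unconditioned shift, unconditioned shift, pre-nasal raising)
Among the options, 'rinohevi' alone shows every Tavatar change applied in order.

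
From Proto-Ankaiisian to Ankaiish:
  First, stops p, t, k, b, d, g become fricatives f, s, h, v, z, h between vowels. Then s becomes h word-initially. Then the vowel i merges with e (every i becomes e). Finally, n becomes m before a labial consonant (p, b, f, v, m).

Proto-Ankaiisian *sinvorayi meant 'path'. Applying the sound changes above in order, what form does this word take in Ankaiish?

hemvoraye

Ankaiish: *sinvorayi > hinvorayi > henvoraye > hemvoraye  (by debuccalisation, vowel merger, nasal place assimilation)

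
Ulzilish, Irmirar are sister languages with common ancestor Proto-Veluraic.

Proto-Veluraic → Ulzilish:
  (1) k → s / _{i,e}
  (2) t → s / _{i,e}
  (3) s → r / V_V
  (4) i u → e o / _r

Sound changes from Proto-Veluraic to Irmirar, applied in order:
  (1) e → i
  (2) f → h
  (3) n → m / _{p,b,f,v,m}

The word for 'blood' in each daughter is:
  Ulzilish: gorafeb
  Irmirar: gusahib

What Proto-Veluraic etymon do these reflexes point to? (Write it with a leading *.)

*gusafeb

Position 3: Ulzilish has r, Irmirar has s. Irmirar preserves s here (none of its changes turn any other segment into s), so the proto-segment is *s.
Position 5: Ulzilish has f, Irmirar has h. Ulzilish preserves f here (none of its changes turn any other segment into f), so the proto-segment is *f.
Position 2: Ulzilish has o, Irmirar has u. Irmirar preserves u here (none of its changes turn any other segment into u), so the proto-segment is *u.
Verify the candidate proto-form against each daughter:
Ulzilish: *gusafeb
  gusafeb (rule 1 does not apply)
  gusafeb (rule 2 does not apply)
  gusafeb → gurafeb   [rhotacism]
  gurafeb → gorafeb   [pre-rhotic lowering]
  giving Ulzilish gorafeb.
Irmirar: *gusafeb
  gusafeb → gusafib   [vowel merger]
  gusafib → gusahib   [unconditioned shift]
  gusahib (rule 3 does not apply)
  giving Irmirar gusahib.
Only *gusafeb yields all of Ulzilish gorafeb, Irmirar gusahib.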